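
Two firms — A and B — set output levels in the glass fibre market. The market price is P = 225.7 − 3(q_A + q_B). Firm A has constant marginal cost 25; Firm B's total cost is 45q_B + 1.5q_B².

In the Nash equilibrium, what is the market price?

109.28

Firm A's profit: π = q_A(225.7 − 3(q_A + q_B)) − 25q_A.
∂π/∂q_A = 200.7 − 6q_A − 3q_B = 0, so q_A = 33.45 − 0.5q_B.
For B: ∂π/∂q_B = 180.7 − 9q_B − 3q_A = 0 ⇒ q_B = 1807/90 − (1/3)q_A.
Plugging q_B into A's best response: q_A = 33.45 − 0.5(1807/90 − (1/3)q_A) ⇒ (5/6)q_A = 2107/90, so q_A = 2107/75.
Then q_B = 1807/90 − (1/3)·(2107/75) = 1607/150.
Equilibrium price: P = 225.7 − 3·(5821/150) = 109.28.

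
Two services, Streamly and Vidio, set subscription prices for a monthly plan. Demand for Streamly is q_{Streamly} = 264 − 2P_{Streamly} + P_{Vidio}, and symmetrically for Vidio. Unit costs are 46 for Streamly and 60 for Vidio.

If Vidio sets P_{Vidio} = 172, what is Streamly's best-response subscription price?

Streamly's profit: π = (P_{Streamly} − 46)(264 − 2P_{Streamly} + P_{Vidio}).
∂π/∂P_{Streamly} = 356 − 4P_{Streamly} + P_{Vidio} = 0 ⇒ P_{Streamly} = 89 + 0.25P_{Vidio}.
At P_{Vidio} = 172: P_{Streamly} = 89 + 0.25·172 = 132.

132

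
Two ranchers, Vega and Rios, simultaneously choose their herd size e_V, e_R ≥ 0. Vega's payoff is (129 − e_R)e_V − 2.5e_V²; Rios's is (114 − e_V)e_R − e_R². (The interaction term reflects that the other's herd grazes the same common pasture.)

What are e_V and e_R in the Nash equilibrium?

16, 49

Expanding Vega's payoff: 129e_V − e_Re_V − 2.5e_V².
∂π/∂e_V = 129 − e_R − 5e_V = 0, so e_V = 25.8 − 0.2e_R.
Likewise for Rios: e_R = 57 − 0.5e_V.
Substituting the second reaction function into the first: e_V = 25.8 − 0.2(57 − 0.5e_V), which gives 0.9e_V = 14.4 ⇒ e_V = 16.
Then e_R = 57 − 0.5·16 = 49.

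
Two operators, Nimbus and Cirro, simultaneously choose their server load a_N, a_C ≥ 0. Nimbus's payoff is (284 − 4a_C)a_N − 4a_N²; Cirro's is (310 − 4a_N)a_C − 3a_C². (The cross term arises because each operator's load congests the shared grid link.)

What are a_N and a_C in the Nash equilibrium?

14.5, 42

Expanding Nimbus's payoff: 284a_N − 4a_Ca_N − 4a_N².
∂π/∂a_N = 284 − 4a_C − 8a_N = 0, so a_N = 35.5 − 0.5a_C.
Likewise for Cirro: a_C = 155/3 − (2/3)a_N.
Substituting the second reaction function into the first: a_N = 35.5 − 0.5(155/3 − (2/3)a_N), which gives (2/3)a_N = 29/3 ⇒ a_N = 14.5.
Then a_C = 155/3 − (2/3)·14.5 = 42.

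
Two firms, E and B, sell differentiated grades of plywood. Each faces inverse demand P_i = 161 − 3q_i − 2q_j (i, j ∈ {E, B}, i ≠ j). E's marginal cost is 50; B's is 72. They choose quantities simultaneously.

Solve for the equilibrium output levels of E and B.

15.25, 9.75

Firm E's profit: π = q_E(161 − 3q_E − 2q_B) − 50q_E.
∂π/∂q_E = 111 − 6q_E − 2q_B = 0 ⇒ q_E = 18.5 − (1/3)q_B.
Similarly q_B = 89/6 − (1/3)q_E.
Solving the two reaction functions simultaneously: (1 − (−1/3)(−1/3))q_E = 18.5 − (1/3)·(89/6), so (8/9)q_E = 122/9 and q_E = 15.25.
Then q_B = 89/6 − (1/3)·15.25 = 9.75.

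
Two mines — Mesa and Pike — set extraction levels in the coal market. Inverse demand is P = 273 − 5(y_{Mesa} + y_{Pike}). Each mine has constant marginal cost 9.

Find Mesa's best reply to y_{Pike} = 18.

Mine Mesa's profit: π = y_{Mesa}(273 − 5(y_{Mesa} + y_{Pike})) − 9y_{Mesa}.
∂π/∂y_{Mesa} = 264 − 10y_{Mesa} − 5y_{Pike} = 0, so y_{Mesa} = 26.4 − 0.5y_{Pike}.
At y_{Pike} = 18: y_{Mesa} = 26.4 − 0.5·18 = 17.4.

17.4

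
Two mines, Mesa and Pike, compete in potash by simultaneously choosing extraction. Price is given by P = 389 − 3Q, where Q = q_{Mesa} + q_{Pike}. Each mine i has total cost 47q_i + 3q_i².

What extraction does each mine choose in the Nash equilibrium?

Mine Mesa's profit: π = q_{Mesa}(389 − 3(q_{Mesa} + q_{Pike})) − 47q_{Mesa} − 3q_{Mesa}².
∂π/∂q_{Mesa} = 342 − 12q_{Mesa} − 3q_{Pike} = 0, so q_{Mesa} = 28.5 − 0.25q_{Pike}.
The game is symmetric, so in equilibrium q_{Pike} = q_{Mesa}: the reaction function gives 1.25q_{Mesa} = 28.5, hence q_{Mesa} = 22.8.

22.8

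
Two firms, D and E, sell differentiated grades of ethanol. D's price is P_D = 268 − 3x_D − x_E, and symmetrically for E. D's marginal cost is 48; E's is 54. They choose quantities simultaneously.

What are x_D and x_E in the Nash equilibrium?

Firm D's profit: π = x_D(268 − 3x_D − x_E) − 48x_D.
∂π/∂x_D = 220 − 6x_D − x_E = 0 ⇒ x_D = 110/3 − (1/6)x_E.
Similarly x_E = 107/3 − (1/6)x_D.
Substituting the second reaction function into the first: x_D = 110/3 − (1/6)(107/3 − (1/6)x_D), which gives (35/36)x_D = 553/18 ⇒ x_D = 31.6.
Then x_E = 107/3 − (1/6)·31.6 = 30.4.

31.6, 30.4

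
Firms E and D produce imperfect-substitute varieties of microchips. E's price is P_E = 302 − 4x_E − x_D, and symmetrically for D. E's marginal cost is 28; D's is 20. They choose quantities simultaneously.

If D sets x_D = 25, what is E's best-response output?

Firm E's profit: π = x_E(302 − 4x_E − x_D) − 28x_E.
∂π/∂x_E = 274 − 8x_E − x_D = 0 ⇒ x_E = 34.25 − 0.125x_D.
At x_D = 25: x_E = 34.25 − 0.125·25 = 31.125.

31.125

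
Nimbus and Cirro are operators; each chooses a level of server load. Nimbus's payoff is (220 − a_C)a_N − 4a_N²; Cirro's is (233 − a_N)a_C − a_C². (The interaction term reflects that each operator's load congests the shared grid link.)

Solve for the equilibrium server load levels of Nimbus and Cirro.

Expanding Nimbus's payoff: 220a_N − a_Ca_N − 4a_N².
∂π/∂a_N = 220 − a_C − 8a_N = 0, so a_N = 27.5 − 0.125a_C.
Likewise for Cirro: a_C = 116.5 − 0.5a_N.
Substituting the second reaction function into the first: a_N = 27.5 − 0.125(116.5 − 0.5a_N), which gives 0.9375a_N = 12.9375 ⇒ a_N = 13.8.
Then a_C = 116.5 − 0.5·13.8 = 109.6.

13.8, 109.6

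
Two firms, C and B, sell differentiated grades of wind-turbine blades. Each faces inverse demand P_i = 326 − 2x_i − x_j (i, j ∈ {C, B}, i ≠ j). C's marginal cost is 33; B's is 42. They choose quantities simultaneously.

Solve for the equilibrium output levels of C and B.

59.2, 56.2

Firm C's profit: π = x_C(326 − 2x_C − x_B) − 33x_C.
∂π/∂x_C = 293 − 4x_C − x_B = 0 ⇒ x_C = 73.25 − 0.25x_B.
Similarly x_B = 71 − 0.25x_C.
Substituting the second reaction function into the first: x_C = 73.25 − 0.25(71 − 0.25x_C), which gives 0.9375x_C = 55.5 ⇒ x_C = 59.2.
Then x_B = 71 − 0.25·59.2 = 56.2.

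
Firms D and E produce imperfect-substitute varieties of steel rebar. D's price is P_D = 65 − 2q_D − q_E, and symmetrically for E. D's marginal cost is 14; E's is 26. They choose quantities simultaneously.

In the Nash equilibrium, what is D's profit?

242

Firm D's profit: π = q_D(65 − 2q_D − q_E) − 14q_D.
∂π/∂q_D = 51 − 4q_D − q_E = 0 ⇒ q_D = 12.75 − 0.25q_E.
Similarly q_E = 9.75 − 0.25q_D.
Plugging q_E into D's best response: q_D = 12.75 − 0.25(9.75 − 0.25q_D) ⇒ 0.9375q_D = 10.3125, so q_D = 11.
Then q_E = 9.75 − 0.25·11 = 7.
P_D = 65 − 2·11 − 7 = 36.
Profit = (36 − 14)·11 = 242.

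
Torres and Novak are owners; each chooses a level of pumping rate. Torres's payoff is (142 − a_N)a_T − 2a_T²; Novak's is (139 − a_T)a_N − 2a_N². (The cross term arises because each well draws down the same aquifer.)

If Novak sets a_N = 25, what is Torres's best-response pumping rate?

29.25

Expanding Torres's payoff: 142a_T − a_Na_T − 2a_T².
∂π/∂a_T = 142 − a_N − 4a_T = 0, so a_T = 35.5 − 0.25a_N.
At a_N = 25: a_T = 35.5 − 0.25·25 = 29.25.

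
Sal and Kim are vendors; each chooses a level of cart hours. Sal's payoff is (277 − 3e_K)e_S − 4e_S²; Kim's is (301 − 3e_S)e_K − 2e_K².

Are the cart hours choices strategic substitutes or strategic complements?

strategic substitutes

Expanding Sal's payoff: 277e_S − 3e_Ke_S − 4e_S².
∂π/∂e_S = 277 − 3e_K − 8e_S = 0, so e_S = 34.625 − 0.375e_K.
The best-response slope de_S/de_K = −0.375 < 0: the reaction function is downward-sloping, so the choices are strategic substitutes.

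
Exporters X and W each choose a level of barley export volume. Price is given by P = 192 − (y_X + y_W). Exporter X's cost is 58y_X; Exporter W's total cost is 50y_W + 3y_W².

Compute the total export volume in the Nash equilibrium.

Exporter X's profit: π = y_X(192 − (y_X + y_W)) − 58y_X.
∂π/∂y_X = 134 − 2y_X − y_W = 0, so y_X = 67 − 0.5y_W.
For W: ∂π/∂y_W = 142 − 8y_W − y_X = 0 ⇒ y_W = 17.75 − 0.125y_X.
Plugging y_W into X's best response: y_X = 67 − 0.5(17.75 − 0.125y_X) ⇒ 0.9375y_X = 58.125, so y_X = 62.
Then y_W = 17.75 − 0.125·62 = 10.
Total export volume: 62 + 10 = 72.

72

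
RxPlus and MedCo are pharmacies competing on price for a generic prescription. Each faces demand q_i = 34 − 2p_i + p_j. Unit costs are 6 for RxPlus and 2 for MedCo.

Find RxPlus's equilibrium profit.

154.88

RxPlus's profit: π = (p_{RxPlus} − 6)(34 − 2p_{RxPlus} + p_{MedCo}).
∂π/∂p_{RxPlus} = 46 − 4p_{RxPlus} + p_{MedCo} = 0 ⇒ p_{RxPlus} = 11.5 + 0.25p_{MedCo}.
Similarly p_{MedCo} = 9.5 + 0.25p_{RxPlus}.
Plugging p_{MedCo} into RxPlus's best response: p_{RxPlus} = 11.5 + 0.25(9.5 + 0.25p_{RxPlus}) ⇒ 0.9375p_{RxPlus} = 13.875, so p_{RxPlus} = 14.8.
Then p_{MedCo} = 9.5 + 0.25·14.8 = 13.2.
q_{RxPlus} = 34 − 2·14.8 + 13.2 = 17.6.
Profit = (14.8 − 6)·17.6 = 154.88.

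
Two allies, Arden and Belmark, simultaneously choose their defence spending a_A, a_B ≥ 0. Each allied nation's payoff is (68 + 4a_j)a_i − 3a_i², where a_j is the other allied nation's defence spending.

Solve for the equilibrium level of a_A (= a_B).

34

Arden's payoff is (68 + 4a_B)a_A − 3a_A².
∂π/∂a_A = 68 + 4a_B − 6a_A = 0, so a_A = 34/3 + (2/3)a_B.
Setting a_A = a_B in the reaction function: a_A = 34/3 + (2/3)a_A, so a_A = (34/3) / (1/3) = 34.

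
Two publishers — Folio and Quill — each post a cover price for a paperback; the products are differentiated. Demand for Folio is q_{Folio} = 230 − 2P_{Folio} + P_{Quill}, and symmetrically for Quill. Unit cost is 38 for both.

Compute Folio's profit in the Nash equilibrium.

8192

Folio's profit: π = (P_{Folio} − 38)(230 − 2P_{Folio} + P_{Quill}).
∂π/∂P_{Folio} = 306 − 4P_{Folio} + P_{Quill} = 0 ⇒ P_{Folio} = 76.5 + 0.25P_{Quill}.
By symmetry P_{Quill} = P_{Folio}; substituting into the reaction function, 0.75P_{Folio} = 76.5 and P_{Folio} = 102.
q_{Folio} = 230 − 2·102 + 102 = 128.
Profit = (102 − 38)·128 = 8192.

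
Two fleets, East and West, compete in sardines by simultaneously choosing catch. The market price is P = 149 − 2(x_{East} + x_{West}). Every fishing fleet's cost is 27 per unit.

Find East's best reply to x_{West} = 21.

20

Fishing fleet East's profit: π = x_{East}(149 − 2(x_{East} + x_{West})) − 27x_{East}.
∂π/∂x_{East} = 122 − 4x_{East} − 2x_{West} = 0, so x_{East} = 30.5 − 0.5x_{West}.
At x_{West} = 21: x_{East} = 30.5 − 0.5·21 = 20.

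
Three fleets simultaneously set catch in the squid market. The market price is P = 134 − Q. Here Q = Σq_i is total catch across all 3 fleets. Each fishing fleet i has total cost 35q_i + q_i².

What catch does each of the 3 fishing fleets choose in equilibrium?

A representative fishing fleet's profit is π_i = q_i(134 − Q) − 35q_i − q_i², with Q = q_i + Σ_{j≠i} q_j.
First-order condition: 99 − 4q_i − Σ_{j≠i} q_j = 0.
With identical fishing fleets, set every q_j = q: then 99 − 4q − 2q = 0, i.e. q = 99/6 = 16.5.

16.5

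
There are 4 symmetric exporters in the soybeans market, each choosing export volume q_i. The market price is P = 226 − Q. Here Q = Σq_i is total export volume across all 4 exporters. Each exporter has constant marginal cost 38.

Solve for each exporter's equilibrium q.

37.6

A representative exporter's profit is π_i = q_i(226 − Q) − 38q_i, with Q = q_i + Σ_{j≠i} q_j.
First-order condition: 188 − 2q_i − Σ_{j≠i} q_j = 0.
Imposing symmetry (q_j = q for all j) turns Σ_{j≠i} q_j into 3q, so 188 = 5q and q = 37.6.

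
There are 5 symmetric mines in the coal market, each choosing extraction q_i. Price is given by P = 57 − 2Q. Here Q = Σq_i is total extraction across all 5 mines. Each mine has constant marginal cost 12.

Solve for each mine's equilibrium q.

A representative mine's profit is π_i = q_i(57 − 2Q) − 12q_i, with Q = q_i + Σ_{j≠i} q_j.
First-order condition: 45 − 4q_i − 2Σ_{j≠i} q_j = 0.
In a symmetric equilibrium every mine chooses the same q, so Σ_{j≠i} q_j = 4q. The condition becomes 45 − 12q = 0, giving q = 45/12 = 3.75.

3.75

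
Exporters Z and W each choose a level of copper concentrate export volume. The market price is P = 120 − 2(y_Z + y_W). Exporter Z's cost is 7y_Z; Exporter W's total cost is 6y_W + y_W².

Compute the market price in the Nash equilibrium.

52

Exporter Z's profit: π = y_Z(120 − 2(y_Z + y_W)) − 7y_Z.
∂π/∂y_Z = 113 − 4y_Z − 2y_W = 0, so y_Z = 28.25 − 0.5y_W.
For W: ∂π/∂y_W = 114 − 6y_W − 2y_Z = 0 ⇒ y_W = 19 − (1/3)y_Z.
Solving the two reaction functions simultaneously: (1 − (−0.5)(−1/3))y_Z = 28.25 − 0.5·19, so (5/6)y_Z = 18.75 and y_Z = 22.5.
Then y_W = 19 − (1/3)·22.5 = 11.5.
Equilibrium price: P = 120 − 2·34 = 52.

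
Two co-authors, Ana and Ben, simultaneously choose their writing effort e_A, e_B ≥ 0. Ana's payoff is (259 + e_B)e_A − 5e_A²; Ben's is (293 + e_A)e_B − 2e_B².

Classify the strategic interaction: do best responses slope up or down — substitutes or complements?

Expanding Ana's payoff: 259e_A + e_Be_A − 5e_A².
∂π/∂e_A = 259 + e_B − 10e_A = 0, so e_A = 25.9 + 0.1e_B.
The best-response slope de_A/de_B = 0.1 > 0: the reaction function is upward-sloping, so the choices are strategic complements.

strategic complements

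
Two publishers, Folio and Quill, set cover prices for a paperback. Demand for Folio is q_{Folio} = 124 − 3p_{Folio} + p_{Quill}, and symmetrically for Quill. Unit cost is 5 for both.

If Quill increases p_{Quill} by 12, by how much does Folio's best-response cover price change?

Folio's profit: π = (p_{Folio} − 5)(124 − 3p_{Folio} + p_{Quill}).
∂π/∂p_{Folio} = 139 − 6p_{Folio} + p_{Quill} = 0 ⇒ p_{Folio} = 139/6 + (1/6)p_{Quill}.
The reaction-function slope is 1/6, so a 12-unit rise in p_{Quill} moves p_{Folio} by 1/6 × 12 = 2. Folio's best response rises — the actions are strategic complements.

2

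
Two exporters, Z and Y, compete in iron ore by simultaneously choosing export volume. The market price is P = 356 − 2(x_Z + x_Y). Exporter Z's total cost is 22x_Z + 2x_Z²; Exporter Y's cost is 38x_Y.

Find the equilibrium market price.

172

Exporter Z's profit: π = x_Z(356 − 2(x_Z + x_Y)) − 22x_Z − 2x_Z².
∂π/∂x_Z = 334 − 8x_Z − 2x_Y = 0, so x_Z = 41.75 − 0.25x_Y.
For Y: ∂π/∂x_Y = 318 − 4x_Y − 2x_Z = 0 ⇒ x_Y = 79.5 − 0.5x_Z.
Plugging x_Y into Z's best response: x_Z = 41.75 − 0.25(79.5 − 0.5x_Z) ⇒ 0.875x_Z = 21.875, so x_Z = 25.
Then x_Y = 79.5 − 0.5·25 = 67.
Equilibrium price: P = 356 − 2·92 = 172.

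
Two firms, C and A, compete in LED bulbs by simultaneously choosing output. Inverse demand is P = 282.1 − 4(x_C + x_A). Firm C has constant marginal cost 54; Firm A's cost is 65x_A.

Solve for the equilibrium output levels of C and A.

Firm C's profit: π = x_C(282.1 − 4(x_C + x_A)) − 54x_C.
∂π/∂x_C = 228.1 − 8x_C − 4x_A = 0, so x_C = 28.5125 − 0.5x_A.
By the same steps for A: x_A = 27.1375 − 0.5x_C.
Solving the two reaction functions simultaneously: (1 − (−0.5)(−0.5))x_C = 28.5125 − 0.5·27.1375, so 0.75x_C = 2391/160 and x_C = 19.925.
Then x_A = 27.1375 − 0.5·19.925 = 17.175.

19.925, 17.175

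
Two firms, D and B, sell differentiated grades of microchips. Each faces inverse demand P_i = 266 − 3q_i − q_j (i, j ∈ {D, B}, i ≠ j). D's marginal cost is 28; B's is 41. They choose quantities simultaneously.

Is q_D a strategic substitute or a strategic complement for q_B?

strategic substitutes

Firm D's profit: π = q_D(266 − 3q_D − q_B) − 28q_D.
∂π/∂q_D = 238 − 6q_D − q_B = 0 ⇒ q_D = 119/3 − (1/6)q_B.
The best-response slope dq_D/dq_B = −1/6 < 0: the reaction function is downward-sloping, so the choices are strategic substitutes.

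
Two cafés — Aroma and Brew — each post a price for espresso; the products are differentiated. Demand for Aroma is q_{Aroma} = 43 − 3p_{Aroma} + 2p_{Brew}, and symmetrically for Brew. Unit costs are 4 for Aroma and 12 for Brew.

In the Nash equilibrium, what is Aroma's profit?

Aroma's profit: π = (p_{Aroma} − 4)(43 − 3p_{Aroma} + 2p_{Brew}).
∂π/∂p_{Aroma} = 55 − 6p_{Aroma} + 2p_{Brew} = 0 ⇒ p_{Aroma} = 55/6 + (1/3)p_{Brew}.
Similarly p_{Brew} = 79/6 + (1/3)p_{Aroma}.
Plugging p_{Brew} into Aroma's best response: p_{Aroma} = 55/6 + (1/3)(79/6 + (1/3)p_{Aroma}) ⇒ (8/9)p_{Aroma} = 122/9, so p_{Aroma} = 15.25.
Then p_{Brew} = 79/6 + (1/3)·15.25 = 18.25.
q_{Aroma} = 43 − 3·15.25 + 2·18.25 = 33.75.
Profit = (15.25 − 4)·33.75 = 379.6875.

379.6875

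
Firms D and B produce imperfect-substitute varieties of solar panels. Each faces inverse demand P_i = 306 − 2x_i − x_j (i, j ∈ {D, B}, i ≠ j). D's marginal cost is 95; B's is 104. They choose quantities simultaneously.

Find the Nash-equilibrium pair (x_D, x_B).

42.8, 39.8

Firm D's profit: π = x_D(306 − 2x_D − x_B) − 95x_D.
∂π/∂x_D = 211 − 4x_D − x_B = 0 ⇒ x_D = 52.75 − 0.25x_B.
Similarly x_B = 50.5 − 0.25x_D.
Solving the two reaction functions simultaneously: (1 − (−0.25)(−0.25))x_D = 52.75 − 0.25·50.5, so 0.9375x_D = 40.125 and x_D = 42.8.
Then x_B = 50.5 − 0.25·42.8 = 39.8.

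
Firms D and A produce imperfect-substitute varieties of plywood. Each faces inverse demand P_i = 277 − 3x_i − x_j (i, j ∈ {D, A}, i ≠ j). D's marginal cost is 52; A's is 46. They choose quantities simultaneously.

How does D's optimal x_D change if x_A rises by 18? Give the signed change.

-3

Firm D's profit: π = x_D(277 − 3x_D − x_A) − 52x_D.
∂π/∂x_D = 225 − 6x_D − x_A = 0 ⇒ x_D = 37.5 − (1/6)x_A.
The reaction-function slope is −1/6, so an 18-unit rise in x_A moves x_D by −1/6 × 18 = −3. D's best response falls — the actions are strategic substitutes.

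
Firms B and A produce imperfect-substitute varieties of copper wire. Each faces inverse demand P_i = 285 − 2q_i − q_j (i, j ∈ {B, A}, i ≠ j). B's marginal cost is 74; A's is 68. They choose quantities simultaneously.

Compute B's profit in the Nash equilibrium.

Firm B's profit: π = q_B(285 − 2q_B − q_A) − 74q_B.
∂π/∂q_B = 211 − 4q_B − q_A = 0 ⇒ q_B = 52.75 − 0.25q_A.
Similarly q_A = 54.25 − 0.25q_B.
Solving the two reaction functions simultaneously: (1 − (−0.25)(−0.25))q_B = 52.75 − 0.25·54.25, so 0.9375q_B = 39.1875 and q_B = 41.8.
Then q_A = 54.25 − 0.25·41.8 = 43.8.
P_B = 285 − 2·41.8 − 43.8 = 157.6.
Profit = (157.6 − 74)·41.8 = 3494.48.

3494.48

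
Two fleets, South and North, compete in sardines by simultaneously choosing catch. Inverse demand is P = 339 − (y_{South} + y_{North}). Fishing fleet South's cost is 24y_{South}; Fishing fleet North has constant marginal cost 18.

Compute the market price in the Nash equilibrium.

Fishing fleet South's profit: π = y_{South}(339 − (y_{South} + y_{North})) − 24y_{South}.
∂π/∂y_{South} = 315 − 2y_{South} − y_{North} = 0, so y_{South} = 157.5 − 0.5y_{North}.
By the same steps for North: y_{North} = 160.5 − 0.5y_{South}.
Plugging y_{North} into South's best response: y_{South} = 157.5 − 0.5(160.5 − 0.5y_{South}) ⇒ 0.75y_{South} = 77.25, so y_{South} = 103.
Then y_{North} = 160.5 − 0.5·103 = 109.
Equilibrium price: P = 339 − 212 = 127.

127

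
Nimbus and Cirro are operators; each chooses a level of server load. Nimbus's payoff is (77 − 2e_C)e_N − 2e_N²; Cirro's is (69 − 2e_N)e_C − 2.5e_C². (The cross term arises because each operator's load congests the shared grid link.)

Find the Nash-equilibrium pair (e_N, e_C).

Expanding Nimbus's payoff: 77e_N − 2e_Ce_N − 2e_N².
∂π/∂e_N = 77 − 2e_C − 4e_N = 0, so e_N = 19.25 − 0.5e_C.
Likewise for Cirro: e_C = 13.8 − 0.4e_N.
Solving the two reaction functions simultaneously: (1 − (−0.5)(−0.4))e_N = 19.25 − 0.5·13.8, so 0.8e_N = 12.35 and e_N = 15.4375.
Then e_C = 13.8 − 0.4·15.4375 = 7.625.

15.4375, 7.625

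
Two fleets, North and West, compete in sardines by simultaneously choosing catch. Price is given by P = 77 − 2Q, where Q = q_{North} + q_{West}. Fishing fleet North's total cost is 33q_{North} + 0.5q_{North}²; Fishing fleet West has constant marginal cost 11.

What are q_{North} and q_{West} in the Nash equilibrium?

Fishing fleet North's profit: π = q_{North}(77 − 2(q_{North} + q_{West})) − 33q_{North} − 0.5q_{North}².
∂π/∂q_{North} = 44 − 5q_{North} − 2q_{West} = 0, so q_{North} = 8.8 − 0.4q_{West}.
For West: ∂π/∂q_{West} = 66 − 4q_{West} − 2q_{North} = 0 ⇒ q_{West} = 16.5 − 0.5q_{North}.
Substituting the second reaction function into the first: q_{North} = 8.8 − 0.4(16.5 − 0.5q_{North}), which gives 0.8q_{North} = 2.2 ⇒ q_{North} = 2.75.
Then q_{West} = 16.5 − 0.5·2.75 = 15.125.

2.75, 15.125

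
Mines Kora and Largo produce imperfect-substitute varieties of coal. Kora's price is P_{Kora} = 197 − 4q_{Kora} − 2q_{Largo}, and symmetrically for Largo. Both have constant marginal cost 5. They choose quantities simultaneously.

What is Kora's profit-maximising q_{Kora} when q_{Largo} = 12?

21

Mine Kora's profit: π = q_{Kora}(197 − 4q_{Kora} − 2q_{Largo}) − 5q_{Kora}.
∂π/∂q_{Kora} = 192 − 8q_{Kora} − 2q_{Largo} = 0 ⇒ q_{Kora} = 24 − 0.25q_{Largo}.
At q_{Largo} = 12: q_{Kora} = 24 − 0.25·12 = 21.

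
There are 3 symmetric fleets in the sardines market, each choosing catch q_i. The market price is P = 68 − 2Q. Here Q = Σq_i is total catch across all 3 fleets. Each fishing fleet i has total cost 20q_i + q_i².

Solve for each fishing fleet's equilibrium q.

A representative fishing fleet's profit is π_i = q_i(68 − 2Q) − 20q_i − q_i², with Q = q_i + Σ_{j≠i} q_j.
First-order condition: 48 − 6q_i − 2Σ_{j≠i} q_j = 0.
Imposing symmetry (q_j = q for all j) turns Σ_{j≠i} q_j into 2q, so 48 = 10q and q = 4.8.

4.8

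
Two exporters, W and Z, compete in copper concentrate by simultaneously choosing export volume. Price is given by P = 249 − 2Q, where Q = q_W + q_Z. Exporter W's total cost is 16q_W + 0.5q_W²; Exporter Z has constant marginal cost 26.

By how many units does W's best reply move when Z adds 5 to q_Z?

Exporter W's profit: π = q_W(249 − 2(q_W + q_Z)) − 16q_W − 0.5q_W².
∂π/∂q_W = 233 − 5q_W − 2q_Z = 0, so q_W = 46.6 − 0.4q_Z.
The reaction-function slope is −0.4, so a 5-unit rise in q_Z moves q_W by −0.4 × 5 = −2. W's best response falls — the actions are strategic substitutes.

-2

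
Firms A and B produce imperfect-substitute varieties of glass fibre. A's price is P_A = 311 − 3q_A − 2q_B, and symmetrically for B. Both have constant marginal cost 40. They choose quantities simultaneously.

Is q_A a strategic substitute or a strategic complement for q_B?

strategic substitutes

Firm A's profit: π = q_A(311 − 3q_A − 2q_B) − 40q_A.
∂π/∂q_A = 271 − 6q_A − 2q_B = 0 ⇒ q_A = 271/6 − (1/3)q_B.
The best-response slope dq_A/dq_B = −1/3 < 0: the reaction function is downward-sloping, so the choices are strategic substitutes.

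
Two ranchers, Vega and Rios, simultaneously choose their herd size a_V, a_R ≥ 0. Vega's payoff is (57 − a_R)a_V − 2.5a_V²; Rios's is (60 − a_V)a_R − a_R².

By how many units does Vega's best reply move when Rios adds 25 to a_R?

Expanding Vega's payoff: 57a_V − a_Ra_V − 2.5a_V².
∂π/∂a_V = 57 − a_R − 5a_V = 0, so a_V = 11.4 − 0.2a_R.
The reaction-function slope is −0.2, so a 25-unit rise in a_R moves a_V by −0.2 × 25 = −5. Vega's best response falls — the actions are strategic substitutes.

-5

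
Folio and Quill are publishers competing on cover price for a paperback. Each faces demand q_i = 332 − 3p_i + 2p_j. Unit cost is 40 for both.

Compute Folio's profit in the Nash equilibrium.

15987

Folio's profit: π = (p_{Folio} − 40)(332 − 3p_{Folio} + 2p_{Quill}).
∂π/∂p_{Folio} = 452 − 6p_{Folio} + 2p_{Quill} = 0 ⇒ p_{Folio} = 226/3 + (1/3)p_{Quill}.
Setting p_{Folio} = p_{Quill} in the reaction function: p_{Folio} = 226/3 + (1/3)p_{Folio}, so p_{Folio} = (226/3) / (2/3) = 113.
q_{Folio} = 332 − 3·113 + 2·113 = 219.
Profit = (113 − 40)·219 = 15987.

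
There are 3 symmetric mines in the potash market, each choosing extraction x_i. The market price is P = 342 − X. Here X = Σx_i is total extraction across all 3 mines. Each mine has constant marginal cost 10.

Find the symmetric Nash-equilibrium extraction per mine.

83

A representative mine's profit is π_i = x_i(342 − X) − 10x_i, with X = x_i + Σ_{j≠i} x_j.
First-order condition: 332 − 2x_i − Σ_{j≠i} x_j = 0.
Imposing symmetry (x_j = x for all j) turns Σ_{j≠i} x_j into 2x, so 332 = 4x and x = 83.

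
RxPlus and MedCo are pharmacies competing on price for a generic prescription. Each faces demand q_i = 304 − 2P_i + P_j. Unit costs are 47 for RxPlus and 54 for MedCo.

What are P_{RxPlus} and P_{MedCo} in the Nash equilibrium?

RxPlus's profit: π = (P_{RxPlus} − 47)(304 − 2P_{RxPlus} + P_{MedCo}).
∂π/∂P_{RxPlus} = 398 − 4P_{RxPlus} + P_{MedCo} = 0 ⇒ P_{RxPlus} = 99.5 + 0.25P_{MedCo}.
Similarly P_{MedCo} = 103 + 0.25P_{RxPlus}.
Substituting the second reaction function into the first: P_{RxPlus} = 99.5 + 0.25(103 + 0.25P_{RxPlus}), which gives 0.9375P_{RxPlus} = 125.25 ⇒ P_{RxPlus} = 133.6.
Then P_{MedCo} = 103 + 0.25·133.6 = 136.4.

133.6, 136.4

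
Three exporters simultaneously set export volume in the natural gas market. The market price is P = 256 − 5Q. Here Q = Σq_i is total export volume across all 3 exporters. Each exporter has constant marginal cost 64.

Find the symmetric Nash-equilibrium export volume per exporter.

A representative exporter's profit is π_i = q_i(256 − 5Q) − 64q_i, with Q = q_i + Σ_{j≠i} q_j.
First-order condition: 192 − 10q_i − 5Σ_{j≠i} q_j = 0.
In a symmetric equilibrium every exporter chooses the same q, so Σ_{j≠i} q_j = 2q. The condition becomes 192 − 20q = 0, giving q = 192/20 = 9.6.

9.6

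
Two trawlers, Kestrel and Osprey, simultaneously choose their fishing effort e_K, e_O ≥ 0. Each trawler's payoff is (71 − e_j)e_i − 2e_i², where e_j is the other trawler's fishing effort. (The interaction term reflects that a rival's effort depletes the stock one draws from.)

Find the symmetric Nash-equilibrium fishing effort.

14.2

Kestrel's payoff is (71 − e_O)e_K − 2e_K².
∂π/∂e_K = 71 − e_O − 4e_K = 0, so e_K = 17.75 − 0.25e_O.
By symmetry e_O = e_K; substituting into the reaction function, 1.25e_K = 17.75 and e_K = 14.2.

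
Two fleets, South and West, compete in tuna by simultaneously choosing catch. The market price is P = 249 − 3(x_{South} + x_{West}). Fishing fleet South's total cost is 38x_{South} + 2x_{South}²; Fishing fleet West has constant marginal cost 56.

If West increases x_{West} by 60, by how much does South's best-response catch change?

-18

Fishing fleet South's profit: π = x_{South}(249 − 3(x_{South} + x_{West})) − 38x_{South} − 2x_{South}².
∂π/∂x_{South} = 211 − 10x_{South} − 3x_{West} = 0, so x_{South} = 21.1 − 0.3x_{West}.
The reaction-function slope is −0.3, so a 60-unit rise in x_{West} moves x_{South} by −0.3 × 60 = −18. South's best response falls — the actions are strategic substitutes.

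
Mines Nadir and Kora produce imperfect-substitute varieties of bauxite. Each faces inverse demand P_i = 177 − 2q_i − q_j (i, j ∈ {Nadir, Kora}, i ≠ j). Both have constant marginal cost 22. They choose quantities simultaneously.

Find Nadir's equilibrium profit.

Mine Nadir's profit: π = q_{Nadir}(177 − 2q_{Nadir} − q_{Kora}) − 22q_{Nadir}.
∂π/∂q_{Nadir} = 155 − 4q_{Nadir} − q_{Kora} = 0 ⇒ q_{Nadir} = 38.75 − 0.25q_{Kora}.
The game is symmetric, so in equilibrium q_{Kora} = q_{Nadir}: the reaction function gives 1.25q_{Nadir} = 38.75, hence q_{Nadir} = 31.
P_{Nadir} = 177 − 2·31 − 31 = 84.
Profit = (84 − 22)·31 = 1922.

1922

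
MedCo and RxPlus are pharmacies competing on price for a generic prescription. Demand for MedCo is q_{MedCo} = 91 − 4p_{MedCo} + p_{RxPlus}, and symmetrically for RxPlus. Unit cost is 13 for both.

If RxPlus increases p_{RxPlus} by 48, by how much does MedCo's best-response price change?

MedCo's profit: π = (p_{MedCo} − 13)(91 − 4p_{MedCo} + p_{RxPlus}).
∂π/∂p_{MedCo} = 143 − 8p_{MedCo} + p_{RxPlus} = 0 ⇒ p_{MedCo} = 17.875 + 0.125p_{RxPlus}.
The reaction-function slope is 0.125, so a 48-unit rise in p_{RxPlus} moves p_{MedCo} by 0.125 × 48 = 6. MedCo's best response rises — the actions are strategic complements.

6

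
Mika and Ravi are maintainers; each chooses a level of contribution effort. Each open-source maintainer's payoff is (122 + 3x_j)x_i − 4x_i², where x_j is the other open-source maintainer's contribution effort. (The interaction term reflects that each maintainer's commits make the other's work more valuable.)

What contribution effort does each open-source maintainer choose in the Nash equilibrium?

Mika's payoff is (122 + 3x_R)x_M − 4x_M².
∂π/∂x_M = 122 + 3x_R − 8x_M = 0, so x_M = 15.25 + 0.375x_R.
By symmetry x_R = x_M; substituting into the reaction function, 0.625x_M = 15.25 and x_M = 24.4.

24.4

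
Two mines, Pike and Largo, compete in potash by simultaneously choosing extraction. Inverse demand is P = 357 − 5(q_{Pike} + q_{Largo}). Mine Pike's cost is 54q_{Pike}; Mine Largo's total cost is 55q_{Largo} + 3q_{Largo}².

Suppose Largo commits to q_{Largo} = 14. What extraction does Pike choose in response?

23.3

Mine Pike's profit: π = q_{Pike}(357 − 5(q_{Pike} + q_{Largo})) − 54q_{Pike}.
∂π/∂q_{Pike} = 303 − 10q_{Pike} − 5q_{Largo} = 0, so q_{Pike} = 30.3 − 0.5q_{Largo}.
At q_{Largo} = 14: q_{Pike} = 30.3 − 0.5·14 = 23.3.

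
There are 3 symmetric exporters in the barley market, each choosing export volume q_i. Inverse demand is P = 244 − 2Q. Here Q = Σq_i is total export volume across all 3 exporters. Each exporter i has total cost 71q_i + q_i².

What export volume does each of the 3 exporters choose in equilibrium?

17.3

A representative exporter's profit is π_i = q_i(244 − 2Q) − 71q_i − q_i², with Q = q_i + Σ_{j≠i} q_j.
First-order condition: 173 − 6q_i − 2Σ_{j≠i} q_j = 0.
In a symmetric equilibrium every exporter chooses the same q, so Σ_{j≠i} q_j = 2q. The condition becomes 173 − 10q = 0, giving q = 173/10 = 17.3.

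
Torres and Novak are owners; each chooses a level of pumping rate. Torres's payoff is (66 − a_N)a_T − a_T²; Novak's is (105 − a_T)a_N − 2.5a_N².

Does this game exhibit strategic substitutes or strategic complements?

Expanding Torres's payoff: 66a_T − a_Na_T − a_T².
∂π/∂a_T = 66 − a_N − 2a_T = 0, so a_T = 33 − 0.5a_N.
The best-response slope da_T/da_N = −0.5 < 0: the reaction function is downward-sloping, so the choices are strategic substitutes.

strategic substitutes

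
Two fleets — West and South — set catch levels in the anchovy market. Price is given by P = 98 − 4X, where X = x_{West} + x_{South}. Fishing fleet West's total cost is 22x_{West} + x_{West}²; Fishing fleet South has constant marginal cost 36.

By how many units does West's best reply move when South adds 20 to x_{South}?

-8

Fishing fleet West's profit: π = x_{West}(98 − 4(x_{West} + x_{South})) − 22x_{West} − x_{West}².
∂π/∂x_{West} = 76 − 10x_{West} − 4x_{South} = 0, so x_{West} = 7.6 − 0.4x_{South}.
The reaction-function slope is −0.4, so a 20-unit rise in x_{South} moves x_{West} by −0.4 × 20 = −8. West's best response falls — the actions are strategic substitutes.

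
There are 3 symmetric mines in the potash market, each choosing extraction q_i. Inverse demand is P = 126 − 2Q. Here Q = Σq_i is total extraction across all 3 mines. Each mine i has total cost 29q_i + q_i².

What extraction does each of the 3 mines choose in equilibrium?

9.7

A representative mine's profit is π_i = q_i(126 − 2Q) − 29q_i − q_i², with Q = q_i + Σ_{j≠i} q_j.
First-order condition: 97 − 6q_i − 2Σ_{j≠i} q_j = 0.
With identical mines, set every q_j = q: then 97 − 6q − 4q = 0, i.e. q = 97/10 = 9.7.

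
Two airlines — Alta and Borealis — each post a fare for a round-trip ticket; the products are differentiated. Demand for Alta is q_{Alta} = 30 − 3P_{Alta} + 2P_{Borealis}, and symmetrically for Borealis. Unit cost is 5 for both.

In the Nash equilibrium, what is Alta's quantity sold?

18.75

Alta's profit: π = (P_{Alta} − 5)(30 − 3P_{Alta} + 2P_{Borealis}).
∂π/∂P_{Alta} = 45 − 6P_{Alta} + 2P_{Borealis} = 0 ⇒ P_{Alta} = 7.5 + (1/3)P_{Borealis}.
By symmetry P_{Borealis} = P_{Alta}; substituting into the reaction function, (2/3)P_{Alta} = 7.5 and P_{Alta} = 11.25.
q_{Alta} = 30 − 3·11.25 + 2·11.25 = 18.75.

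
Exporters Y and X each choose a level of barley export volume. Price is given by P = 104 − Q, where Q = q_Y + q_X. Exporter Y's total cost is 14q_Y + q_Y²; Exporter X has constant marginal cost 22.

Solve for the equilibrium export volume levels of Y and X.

Exporter Y's profit: π = q_Y(104 − (q_Y + q_X)) − 14q_Y − q_Y².
∂π/∂q_Y = 90 − 4q_Y − q_X = 0, so q_Y = 22.5 − 0.25q_X.
For X: ∂π/∂q_X = 82 − 2q_X − q_Y = 0 ⇒ q_X = 41 − 0.5q_Y.
Solving the two reaction functions simultaneously: (1 − (−0.25)(−0.5))q_Y = 22.5 − 0.25·41, so 0.875q_Y = 12.25 and q_Y = 14.
Then q_X = 41 − 0.5·14 = 34.

14, 34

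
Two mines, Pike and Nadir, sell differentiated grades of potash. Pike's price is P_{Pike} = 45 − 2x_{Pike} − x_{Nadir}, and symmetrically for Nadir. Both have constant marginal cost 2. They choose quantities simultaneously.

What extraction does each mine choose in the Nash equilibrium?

8.6

Mine Pike's profit: π = x_{Pike}(45 − 2x_{Pike} − x_{Nadir}) − 2x_{Pike}.
∂π/∂x_{Pike} = 43 − 4x_{Pike} − x_{Nadir} = 0 ⇒ x_{Pike} = 10.75 − 0.25x_{Nadir}.
Setting x_{Pike} = x_{Nadir} in the reaction function: x_{Pike} = 10.75 − 0.25x_{Pike}, so x_{Pike} = 10.75 / 1.25 = 8.6.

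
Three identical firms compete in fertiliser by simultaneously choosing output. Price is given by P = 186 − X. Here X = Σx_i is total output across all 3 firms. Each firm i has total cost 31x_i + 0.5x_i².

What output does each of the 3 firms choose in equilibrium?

31

A representative firm's profit is π_i = x_i(186 − X) − 31x_i − 0.5x_i², with X = x_i + Σ_{j≠i} x_j.
First-order condition: 155 − 3x_i − Σ_{j≠i} x_j = 0.
With identical firms, set every x_j = x: then 155 − 3x − 2x = 0, i.e. x = 155/5 = 31.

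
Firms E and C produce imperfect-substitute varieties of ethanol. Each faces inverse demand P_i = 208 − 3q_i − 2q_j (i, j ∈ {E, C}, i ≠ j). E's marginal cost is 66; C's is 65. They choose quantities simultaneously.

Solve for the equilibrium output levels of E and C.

17.6875, 17.9375

Firm E's profit: π = q_E(208 − 3q_E − 2q_C) − 66q_E.
∂π/∂q_E = 142 − 6q_E − 2q_C = 0 ⇒ q_E = 71/3 − (1/3)q_C.
Similarly q_C = 143/6 − (1/3)q_E.
Solving the two reaction functions simultaneously: (1 − (−1/3)(−1/3))q_E = 71/3 − (1/3)·(143/6), so (8/9)q_E = 283/18 and q_E = 17.6875.
Then q_C = 143/6 − (1/3)·17.6875 = 17.9375.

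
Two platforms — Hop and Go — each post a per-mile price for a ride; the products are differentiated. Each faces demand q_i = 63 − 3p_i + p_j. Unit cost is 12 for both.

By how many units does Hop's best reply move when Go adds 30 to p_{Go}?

Hop's profit: π = (p_{Hop} − 12)(63 − 3p_{Hop} + p_{Go}).
∂π/∂p_{Hop} = 99 − 6p_{Hop} + p_{Go} = 0 ⇒ p_{Hop} = 16.5 + (1/6)p_{Go}.
The reaction-function slope is 1/6, so a 30-unit rise in p_{Go} moves p_{Hop} by 1/6 × 30 = 5. Hop's best response rises — the actions are strategic complements.

5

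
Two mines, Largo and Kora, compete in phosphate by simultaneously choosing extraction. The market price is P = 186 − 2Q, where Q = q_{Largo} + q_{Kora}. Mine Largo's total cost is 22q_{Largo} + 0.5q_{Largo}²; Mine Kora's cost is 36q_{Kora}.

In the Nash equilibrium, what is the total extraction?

Mine Largo's profit: π = q_{Largo}(186 − 2(q_{Largo} + q_{Kora})) − 22q_{Largo} − 0.5q_{Largo}².
∂π/∂q_{Largo} = 164 − 5q_{Largo} − 2q_{Kora} = 0, so q_{Largo} = 32.8 − 0.4q_{Kora}.
For Kora: ∂π/∂q_{Kora} = 150 − 4q_{Kora} − 2q_{Largo} = 0 ⇒ q_{Kora} = 37.5 − 0.5q_{Largo}.
Substituting the second reaction function into the first: q_{Largo} = 32.8 − 0.4(37.5 − 0.5q_{Largo}), which gives 0.8q_{Largo} = 17.8 ⇒ q_{Largo} = 22.25.
Then q_{Kora} = 37.5 − 0.5·22.25 = 26.375.
Total extraction: 22.25 + 26.375 = 48.625.

48.625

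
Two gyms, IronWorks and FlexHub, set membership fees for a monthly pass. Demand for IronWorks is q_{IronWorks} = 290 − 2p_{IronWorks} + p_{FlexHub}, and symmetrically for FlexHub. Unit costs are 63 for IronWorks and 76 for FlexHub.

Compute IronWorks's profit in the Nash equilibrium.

IronWorks's profit: π = (p_{IronWorks} − 63)(290 − 2p_{IronWorks} + p_{FlexHub}).
∂π/∂p_{IronWorks} = 416 − 4p_{IronWorks} + p_{FlexHub} = 0 ⇒ p_{IronWorks} = 104 + 0.25p_{FlexHub}.
Similarly p_{FlexHub} = 110.5 + 0.25p_{IronWorks}.
Solving the two reaction functions simultaneously: (1 − (0.25)(0.25))p_{IronWorks} = 104 + 0.25·110.5, so 0.9375p_{IronWorks} = 131.625 and p_{IronWorks} = 140.4.
Then p_{FlexHub} = 110.5 + 0.25·140.4 = 145.6.
q_{IronWorks} = 290 − 2·140.4 + 145.6 = 154.8.
Profit = (140.4 − 63)·154.8 = 11981.52.

11981.52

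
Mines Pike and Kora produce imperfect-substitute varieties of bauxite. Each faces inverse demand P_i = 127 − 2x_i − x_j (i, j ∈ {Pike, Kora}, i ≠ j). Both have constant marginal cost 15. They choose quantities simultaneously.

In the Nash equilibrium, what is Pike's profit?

1003.52

Mine Pike's profit: π = x_{Pike}(127 − 2x_{Pike} − x_{Kora}) − 15x_{Pike}.
∂π/∂x_{Pike} = 112 − 4x_{Pike} − x_{Kora} = 0 ⇒ x_{Pike} = 28 − 0.25x_{Kora}.
By symmetry x_{Kora} = x_{Pike}; substituting into the reaction function, 1.25x_{Pike} = 28 and x_{Pike} = 22.4.
P_{Pike} = 127 − 2·22.4 − 22.4 = 59.8.
Profit = (59.8 − 15)·22.4 = 1003.52.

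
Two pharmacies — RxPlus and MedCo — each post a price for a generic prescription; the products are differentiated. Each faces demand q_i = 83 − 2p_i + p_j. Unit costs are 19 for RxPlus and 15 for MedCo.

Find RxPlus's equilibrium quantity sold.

RxPlus's profit: π = (p_{RxPlus} − 19)(83 − 2p_{RxPlus} + p_{MedCo}).
∂π/∂p_{RxPlus} = 121 − 4p_{RxPlus} + p_{MedCo} = 0 ⇒ p_{RxPlus} = 30.25 + 0.25p_{MedCo}.
Similarly p_{MedCo} = 28.25 + 0.25p_{RxPlus}.
Solving the two reaction functions simultaneously: (1 − (0.25)(0.25))p_{RxPlus} = 30.25 + 0.25·28.25, so 0.9375p_{RxPlus} = 37.3125 and p_{RxPlus} = 39.8.
Then p_{MedCo} = 28.25 + 0.25·39.8 = 38.2.
q_{RxPlus} = 83 − 2·39.8 + 38.2 = 41.6.

41.6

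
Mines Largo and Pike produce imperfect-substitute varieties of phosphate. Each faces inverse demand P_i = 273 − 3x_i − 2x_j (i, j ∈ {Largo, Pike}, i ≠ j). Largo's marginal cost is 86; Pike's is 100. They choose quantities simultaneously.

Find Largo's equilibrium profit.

1764.1875

Mine Largo's profit: π = x_{Largo}(273 − 3x_{Largo} − 2x_{Pike}) − 86x_{Largo}.
∂π/∂x_{Largo} = 187 − 6x_{Largo} − 2x_{Pike} = 0 ⇒ x_{Largo} = 187/6 − (1/3)x_{Pike}.
Similarly x_{Pike} = 173/6 − (1/3)x_{Largo}.
Solving the two reaction functions simultaneously: (1 − (−1/3)(−1/3))x_{Largo} = 187/6 − (1/3)·(173/6), so (8/9)x_{Largo} = 194/9 and x_{Largo} = 24.25.
Then x_{Pike} = 173/6 − (1/3)·24.25 = 20.75.
P_{Largo} = 273 − 3·24.25 − 2·20.75 = 158.75.
Profit = (158.75 − 86)·24.25 = 1764.1875.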